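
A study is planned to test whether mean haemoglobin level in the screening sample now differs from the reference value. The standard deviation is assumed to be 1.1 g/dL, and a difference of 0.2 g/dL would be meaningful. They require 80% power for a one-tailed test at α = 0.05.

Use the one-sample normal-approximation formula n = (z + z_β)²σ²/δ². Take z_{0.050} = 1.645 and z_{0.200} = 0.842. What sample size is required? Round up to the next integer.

n = 188

n = (z_α + z_β)² · σ² / δ²
  = (1.645 + 0.842)² · 1.1² / 0.2²
  = 6.1852 · 1.21 / 0.04
  = 187.10
Round up → n = 188.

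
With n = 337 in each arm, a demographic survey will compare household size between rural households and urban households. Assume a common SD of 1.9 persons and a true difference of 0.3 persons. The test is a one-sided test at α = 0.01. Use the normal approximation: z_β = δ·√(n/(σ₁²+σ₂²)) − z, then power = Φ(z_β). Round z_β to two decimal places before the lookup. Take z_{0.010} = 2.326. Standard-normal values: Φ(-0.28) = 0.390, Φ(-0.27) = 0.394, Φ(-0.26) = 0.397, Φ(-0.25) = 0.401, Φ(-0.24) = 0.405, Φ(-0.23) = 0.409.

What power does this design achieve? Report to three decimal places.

Power ≈ 0.390

z_β = δ·√(n/(σ₁²+σ₂²)) − z_α
    = 0.3 · √(337/7.22) − 2.326
    = 0.3 · 6.83198 − 2.326
    = 2.0496 − 2.326 = -0.2764 → -0.28
Power = Φ(-0.28) = 0.390.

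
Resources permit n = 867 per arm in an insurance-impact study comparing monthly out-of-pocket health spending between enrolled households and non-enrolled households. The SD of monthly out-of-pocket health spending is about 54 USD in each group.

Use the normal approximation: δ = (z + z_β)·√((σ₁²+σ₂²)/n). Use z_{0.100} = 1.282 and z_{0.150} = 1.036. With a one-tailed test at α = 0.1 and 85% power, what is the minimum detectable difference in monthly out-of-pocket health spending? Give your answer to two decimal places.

δ = (z_α + z_β) · √((σ₁²+σ₂²)/n)
  = (1.282 + 1.036) · √(5832/867)
  = 2.318 · √6.7266
  = 2.318 · 2.5936
  = 6.0119

Minimum detectable difference ≈ 6.01 USD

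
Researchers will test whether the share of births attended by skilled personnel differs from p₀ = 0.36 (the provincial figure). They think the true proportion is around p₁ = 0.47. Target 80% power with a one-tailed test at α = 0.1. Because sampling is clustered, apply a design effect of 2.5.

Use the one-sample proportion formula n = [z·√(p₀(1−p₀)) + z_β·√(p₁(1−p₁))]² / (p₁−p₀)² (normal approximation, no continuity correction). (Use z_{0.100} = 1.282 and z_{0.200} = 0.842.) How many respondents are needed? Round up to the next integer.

n = [z_α·√(p₀q₀) + z_β·√(p₁q₁)]² / (p₁ − p₀)²
  = [1.282·√(0.36·0.64) + 0.842·√(0.47·0.53)]² / (0.11)²
  = [1.282·0.4800 + 0.842·0.4991]² / 0.0121
  = [1.0356]² / 0.0121
  = 88.63
Design effect: 2.5 × 88.63 = 221.58.
Round up → n = 222.

n = 222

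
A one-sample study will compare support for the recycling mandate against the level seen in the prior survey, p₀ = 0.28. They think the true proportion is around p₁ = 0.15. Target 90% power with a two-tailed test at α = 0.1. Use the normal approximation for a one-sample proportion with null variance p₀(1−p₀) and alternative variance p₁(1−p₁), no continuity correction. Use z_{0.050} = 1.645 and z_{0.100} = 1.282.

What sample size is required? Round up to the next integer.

n = 85

n = [z_{α/2}·√(p₀q₀) + z_β·√(p₁q₁)]² / (p₁ − p₀)²
  = [1.645·√(0.28·0.72) + 1.282·√(0.15·0.85)]² / (-0.13)²
  = [1.645·0.4490 + 1.282·0.3571]² / 0.0169
  = [1.1964]² / 0.0169
  = 84.69
Round up → n = 85.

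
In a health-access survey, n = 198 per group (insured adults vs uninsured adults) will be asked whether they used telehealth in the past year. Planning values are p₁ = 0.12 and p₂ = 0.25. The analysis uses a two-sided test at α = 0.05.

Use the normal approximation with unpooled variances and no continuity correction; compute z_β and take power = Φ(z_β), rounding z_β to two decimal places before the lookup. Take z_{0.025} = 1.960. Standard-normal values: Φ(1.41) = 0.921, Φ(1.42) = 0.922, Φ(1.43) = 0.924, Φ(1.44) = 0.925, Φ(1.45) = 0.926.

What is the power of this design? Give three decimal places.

z_β = |p₁−p₂|·√(n/[p₁q₁+p₂q₂]) − z_{α/2}
    = 0.13 · √(198/0.2931) − 1.960
    = 0.13 · 25.9911 − 1.960
    = 3.3788 − 1.960 = 1.4188 → 1.42
Power = Φ(1.42) = 0.922.

Power ≈ 0.922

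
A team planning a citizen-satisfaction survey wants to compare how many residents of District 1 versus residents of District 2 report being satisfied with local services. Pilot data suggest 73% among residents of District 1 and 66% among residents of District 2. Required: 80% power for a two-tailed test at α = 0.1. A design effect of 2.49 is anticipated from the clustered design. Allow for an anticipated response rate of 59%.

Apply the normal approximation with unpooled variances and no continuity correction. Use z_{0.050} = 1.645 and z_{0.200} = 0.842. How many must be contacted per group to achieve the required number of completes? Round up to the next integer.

n = 2246 per group

n = (z_{α/2} + z_β)² · [p₁(1−p₁) + p₂(1−p₂)] / (p₁ − p₂)²
  = (1.645 + 0.842)² · (0.73·0.27 + 0.66·0.34) / (0.07)²
  = (2.487)² · (0.1971 + 0.2244) / 0.0049
  = 6.1852 · 0.4215 / 0.0049
  = 532.05
Design effect: 2.49 × 532.05 = 1324.81.
Adjust for 59% response: 1324.81 / 0.59 = 2245.43.
Round up → n = 2246 per group.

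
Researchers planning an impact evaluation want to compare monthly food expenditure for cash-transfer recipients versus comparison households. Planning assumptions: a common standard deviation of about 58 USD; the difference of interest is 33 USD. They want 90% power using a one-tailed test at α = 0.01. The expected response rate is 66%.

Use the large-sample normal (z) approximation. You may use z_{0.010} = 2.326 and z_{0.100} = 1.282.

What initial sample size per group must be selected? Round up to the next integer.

n = (z_α + z_β)² · (σ₁² + σ₂²) / δ²
  = (2.326 + 1.282)² · (2·58² = 6728) / 33²
  = 13.0177 · 6728 / 1089
  = 80.43
Adjust for 66% response: 80.43 / 0.66 = 121.86.
Round up → n = 122 per group.

n = 122 per group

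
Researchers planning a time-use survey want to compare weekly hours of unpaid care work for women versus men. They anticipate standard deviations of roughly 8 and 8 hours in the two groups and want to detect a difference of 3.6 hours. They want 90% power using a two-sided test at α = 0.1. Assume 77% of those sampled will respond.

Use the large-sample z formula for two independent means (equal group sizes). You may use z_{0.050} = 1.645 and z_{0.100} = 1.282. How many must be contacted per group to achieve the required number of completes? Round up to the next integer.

n = (z_{α/2} + z_β)² · (σ₁² + σ₂²) / δ²
  = (1.645 + 1.282)² · (8² + 8² = 128) / 3.6²
  = 8.5673 · 128 / 12.96
  = 84.62
Adjust for 77% response: 84.62 / 0.77 = 109.89.
Round up → n = 110 per group.

n = 110 per group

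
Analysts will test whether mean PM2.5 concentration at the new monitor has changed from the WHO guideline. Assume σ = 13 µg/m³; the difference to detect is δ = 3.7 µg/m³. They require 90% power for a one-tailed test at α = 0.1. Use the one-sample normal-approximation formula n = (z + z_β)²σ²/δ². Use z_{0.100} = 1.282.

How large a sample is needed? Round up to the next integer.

n = 82

n = (z_α + z_β)² · σ² / δ²
  = (1.282 + 1.282)² · 13² / 3.7²
  = 6.5741 · 169 / 13.69
  = 81.16
Round up → n = 82.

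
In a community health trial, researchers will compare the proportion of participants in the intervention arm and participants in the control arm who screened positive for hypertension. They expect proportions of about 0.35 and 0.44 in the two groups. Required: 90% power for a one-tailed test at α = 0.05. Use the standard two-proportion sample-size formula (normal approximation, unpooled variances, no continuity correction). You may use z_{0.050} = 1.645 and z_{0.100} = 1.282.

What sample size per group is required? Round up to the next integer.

n = (z_α + z_β)² · [p₁(1−p₁) + p₂(1−p₂)] / (p₁ − p₂)²
  = (1.645 + 1.282)² · (0.35·0.65 + 0.44·0.56) / (-0.09)²
  = (2.927)² · (0.2275 + 0.2464) / 0.0081
  = 8.5673 · 0.4739 / 0.0081
  = 501.24
Round up → n = 502 per group.

n = 502 per group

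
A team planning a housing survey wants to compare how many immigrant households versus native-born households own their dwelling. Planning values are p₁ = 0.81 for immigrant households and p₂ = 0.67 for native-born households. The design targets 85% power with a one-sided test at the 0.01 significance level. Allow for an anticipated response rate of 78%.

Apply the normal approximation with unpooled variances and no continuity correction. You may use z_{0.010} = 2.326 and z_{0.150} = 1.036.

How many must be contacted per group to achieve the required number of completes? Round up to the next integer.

n = (z_α + z_β)² · [p₁(1−p₁) + p₂(1−p₂)] / (p₁ − p₂)²
  = (2.326 + 1.036)² · (0.81·0.19 + 0.67·0.33) / (0.14)²
  = (3.362)² · (0.1539 + 0.2211) / 0.0196
  = 11.3030 · 0.3750 / 0.0196
  = 216.26
Adjust for 78% response: 216.26 / 0.78 = 277.25.
Round up → n = 278 per group.

n = 278 per group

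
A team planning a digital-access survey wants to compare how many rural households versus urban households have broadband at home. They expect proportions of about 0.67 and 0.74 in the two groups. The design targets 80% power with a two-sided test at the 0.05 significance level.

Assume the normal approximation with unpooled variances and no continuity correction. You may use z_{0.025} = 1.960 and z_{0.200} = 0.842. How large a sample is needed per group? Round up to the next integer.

n = (z_{α/2} + z_β)² · [p₁(1−p₁) + p₂(1−p₂)] / (p₁ − p₂)²
  = (1.960 + 0.842)² · (0.67·0.33 + 0.74·0.26) / (-0.07)²
  = (2.802)² · (0.2211 + 0.1924) / 0.0049
  = 7.8512 · 0.4135 / 0.0049
  = 662.55
Round up → n = 663 per group.

n = 663 per group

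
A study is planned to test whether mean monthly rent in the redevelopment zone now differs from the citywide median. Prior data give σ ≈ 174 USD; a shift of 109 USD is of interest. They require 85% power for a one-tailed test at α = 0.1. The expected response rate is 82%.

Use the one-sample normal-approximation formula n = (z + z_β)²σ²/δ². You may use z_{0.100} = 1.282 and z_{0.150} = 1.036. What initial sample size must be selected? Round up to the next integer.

n = (z_α + z_β)² · σ² / δ²
  = (1.282 + 1.036)² · 174² / 109²
  = 5.3731 · 30276 / 11881
  = 13.69
Adjust for 82% response: 13.69 / 0.82 = 16.70.
Round up → n = 17.

n = 17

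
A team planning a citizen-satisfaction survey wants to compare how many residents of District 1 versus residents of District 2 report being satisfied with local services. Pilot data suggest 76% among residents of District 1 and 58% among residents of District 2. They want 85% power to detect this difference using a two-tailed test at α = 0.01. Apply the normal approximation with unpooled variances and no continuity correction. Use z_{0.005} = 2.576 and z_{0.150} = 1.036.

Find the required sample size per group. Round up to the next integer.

n = (z_{α/2} + z_β)² · [p₁(1−p₁) + p₂(1−p₂)] / (p₁ − p₂)²
  = (2.576 + 1.036)² · (0.76·0.24 + 0.58·0.42) / (0.18)²
  = (3.612)² · (0.1824 + 0.2436) / 0.0324
  = 13.0465 · 0.4260 / 0.0324
  = 171.54
Round up → n = 172 per group.

n = 172 per group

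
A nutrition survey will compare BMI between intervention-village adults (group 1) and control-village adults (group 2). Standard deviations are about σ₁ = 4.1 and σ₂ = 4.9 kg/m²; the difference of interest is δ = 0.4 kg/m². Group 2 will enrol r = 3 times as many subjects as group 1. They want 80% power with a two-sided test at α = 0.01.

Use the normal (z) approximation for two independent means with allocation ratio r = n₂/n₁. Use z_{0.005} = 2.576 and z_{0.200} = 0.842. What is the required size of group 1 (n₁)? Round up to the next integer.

n₁ = 1812

n₁ = (z_{α/2} + z_β)² · (σ₁² + σ₂²/r) / δ²
   = (2.576 + 0.842)² · (4.1² + 4.9²/3) / 0.4²
   = 11.6827 · (16.81 + 8.0033) / 0.16
   = 11.6827 · 24.8133 / 0.16
   = 1811.80
Round up → n₁ = 1812; n₂ = r·n₁ = 3 × 1812 = 5436.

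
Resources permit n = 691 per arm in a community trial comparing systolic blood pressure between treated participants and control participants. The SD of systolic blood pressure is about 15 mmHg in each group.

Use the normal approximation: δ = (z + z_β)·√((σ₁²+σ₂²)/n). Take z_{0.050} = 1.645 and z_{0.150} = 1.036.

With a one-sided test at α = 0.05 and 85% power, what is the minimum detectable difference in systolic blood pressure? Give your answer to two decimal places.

Minimum detectable difference ≈ 2.16 mmHg

δ = (z_α + z_β) · √((σ₁²+σ₂²)/n)
  = (1.645 + 1.036) · √(450/691)
  = 2.681 · √0.65123
  = 2.681 · 0.8070
  = 2.1635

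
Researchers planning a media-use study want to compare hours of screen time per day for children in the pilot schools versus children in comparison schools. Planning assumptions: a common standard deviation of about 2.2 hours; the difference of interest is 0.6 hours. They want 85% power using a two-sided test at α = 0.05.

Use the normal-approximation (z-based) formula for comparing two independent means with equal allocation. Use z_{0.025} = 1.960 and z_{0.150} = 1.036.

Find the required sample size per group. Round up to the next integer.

n = 242 per group

n = (z_{α/2} + z_β)² · (σ₁² + σ₂²) / δ²
  = (1.960 + 1.036)² · (2·2.2² = 9.68) / 0.6²
  = 8.9760 · 9.68 / 0.36
  = 241.36
Round up → n = 242 per group.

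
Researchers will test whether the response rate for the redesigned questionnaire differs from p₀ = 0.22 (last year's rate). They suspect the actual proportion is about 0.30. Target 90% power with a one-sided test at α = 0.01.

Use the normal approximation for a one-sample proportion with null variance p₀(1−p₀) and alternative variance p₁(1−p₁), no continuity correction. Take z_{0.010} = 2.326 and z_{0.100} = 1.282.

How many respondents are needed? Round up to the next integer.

n = 376

n = [z_α·√(p₀q₀) + z_β·√(p₁q₁)]² / (p₁ − p₀)²
  = [2.326·√(0.22·0.78) + 1.282·√(0.30·0.70)]² / (0.08)²
  = [2.326·0.4142 + 1.282·0.4583]² / 0.0064
  = [1.5510]² / 0.0064
  = 375.89
Round up → n = 376.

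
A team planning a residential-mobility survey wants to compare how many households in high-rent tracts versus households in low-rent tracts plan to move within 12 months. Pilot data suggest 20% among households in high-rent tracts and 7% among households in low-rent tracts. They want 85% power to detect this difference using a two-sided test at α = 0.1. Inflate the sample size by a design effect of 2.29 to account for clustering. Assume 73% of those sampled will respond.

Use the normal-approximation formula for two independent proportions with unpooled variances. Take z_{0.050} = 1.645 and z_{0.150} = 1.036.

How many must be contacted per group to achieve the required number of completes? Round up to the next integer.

n = 301 per group

n = (z_{α/2} + z_β)² · [p₁(1−p₁) + p₂(1−p₂)] / (p₁ − p₂)²
  = (1.645 + 1.036)² · (0.20·0.80 + 0.07·0.93) / (0.13)²
  = (2.681)² · (0.1600 + 0.0651) / 0.0169
  = 7.1878 · 0.2251 / 0.0169
  = 95.74
Design effect: 2.29 × 95.74 = 219.24.
Adjust for 73% response: 219.24 / 0.73 = 300.33.
Round up → n = 301 per group.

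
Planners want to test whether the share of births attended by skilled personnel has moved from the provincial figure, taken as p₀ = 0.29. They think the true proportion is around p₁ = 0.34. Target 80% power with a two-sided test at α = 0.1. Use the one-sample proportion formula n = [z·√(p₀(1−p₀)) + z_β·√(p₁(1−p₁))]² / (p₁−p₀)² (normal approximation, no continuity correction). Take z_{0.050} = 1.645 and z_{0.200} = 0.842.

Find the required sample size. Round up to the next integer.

n = 525

n = [z_{α/2}·√(p₀q₀) + z_β·√(p₁q₁)]² / (p₁ − p₀)²
  = [1.645·√(0.29·0.71) + 0.842·√(0.34·0.66)]² / (0.05)²
  = [1.645·0.4538 + 0.842·0.4737]² / 0.0025
  = [1.1453]² / 0.0025
  = 524.69
Round up → n = 525.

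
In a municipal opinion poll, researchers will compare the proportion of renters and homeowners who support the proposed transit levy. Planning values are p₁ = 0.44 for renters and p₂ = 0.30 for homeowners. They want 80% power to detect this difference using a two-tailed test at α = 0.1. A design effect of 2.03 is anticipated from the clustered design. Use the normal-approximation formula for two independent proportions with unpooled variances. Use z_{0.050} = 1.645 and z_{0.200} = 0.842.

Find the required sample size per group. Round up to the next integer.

n = (z_{α/2} + z_β)² · [p₁(1−p₁) + p₂(1−p₂)] / (p₁ − p₂)²
  = (1.645 + 0.842)² · (0.44·0.56 + 0.30·0.70) / (0.14)²
  = (2.487)² · (0.2464 + 0.2100) / 0.0196
  = 6.1852 · 0.4564 / 0.0196
  = 144.03
Design effect: 2.03 × 144.03 = 292.37.
Round up → n = 293 per group.

n = 293 per group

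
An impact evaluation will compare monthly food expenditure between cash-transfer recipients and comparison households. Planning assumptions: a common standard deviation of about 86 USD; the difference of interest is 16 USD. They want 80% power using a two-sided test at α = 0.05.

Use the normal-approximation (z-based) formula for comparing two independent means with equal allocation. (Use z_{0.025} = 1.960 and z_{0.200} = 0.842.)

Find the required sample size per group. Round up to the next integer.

n = (z_{α/2} + z_β)² · (σ₁² + σ₂²) / δ²
  = (1.960 + 0.842)² · (2·86² = 14792) / 16²
  = 7.8512 · 14792 / 256
  = 453.65
Round up → n = 454 per group.

n = 454 per group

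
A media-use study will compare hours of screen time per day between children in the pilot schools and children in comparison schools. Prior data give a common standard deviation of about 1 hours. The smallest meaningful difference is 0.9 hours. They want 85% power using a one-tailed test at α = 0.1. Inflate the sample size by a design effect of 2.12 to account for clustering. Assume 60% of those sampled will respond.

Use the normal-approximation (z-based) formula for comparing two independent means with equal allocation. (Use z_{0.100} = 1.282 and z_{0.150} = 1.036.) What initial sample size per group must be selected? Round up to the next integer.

n = (z_α + z_β)² · (σ₁² + σ₂²) / δ²
  = (1.282 + 1.036)² · (2·1² = 2) / 0.9²
  = 5.3731 · 2 / 0.81
  = 13.27
Design effect: 2.12 × 13.27 = 28.13.
Adjust for 60% response: 28.13 / 0.60 = 46.88.
Round up → n = 47 per group.

n = 47 per group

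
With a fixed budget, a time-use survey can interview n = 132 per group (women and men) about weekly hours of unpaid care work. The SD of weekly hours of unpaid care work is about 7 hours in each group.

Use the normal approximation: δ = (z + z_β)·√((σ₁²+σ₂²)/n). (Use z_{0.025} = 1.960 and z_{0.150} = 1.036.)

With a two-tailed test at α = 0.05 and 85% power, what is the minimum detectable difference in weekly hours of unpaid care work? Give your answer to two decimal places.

Minimum detectable difference ≈ 2.58 hours

δ = (z_{α/2} + z_β) · √((σ₁²+σ₂²)/n)
  = (1.960 + 1.036) · √(98/132)
  = 2.996 · √0.74242
  = 2.996 · 0.8616
  = 2.5815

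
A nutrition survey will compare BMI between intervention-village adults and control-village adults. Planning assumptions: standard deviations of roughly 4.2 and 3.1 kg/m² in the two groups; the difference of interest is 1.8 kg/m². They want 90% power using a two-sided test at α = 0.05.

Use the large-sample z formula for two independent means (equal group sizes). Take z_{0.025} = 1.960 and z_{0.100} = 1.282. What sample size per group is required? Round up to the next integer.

n = (z_{α/2} + z_β)² · (σ₁² + σ₂²) / δ²
  = (1.960 + 1.282)² · (4.2² + 3.1² = 27.25) / 1.8²
  = 10.5106 · 27.25 / 3.24
  = 88.40
Round up → n = 89 per group.

n = 89 per group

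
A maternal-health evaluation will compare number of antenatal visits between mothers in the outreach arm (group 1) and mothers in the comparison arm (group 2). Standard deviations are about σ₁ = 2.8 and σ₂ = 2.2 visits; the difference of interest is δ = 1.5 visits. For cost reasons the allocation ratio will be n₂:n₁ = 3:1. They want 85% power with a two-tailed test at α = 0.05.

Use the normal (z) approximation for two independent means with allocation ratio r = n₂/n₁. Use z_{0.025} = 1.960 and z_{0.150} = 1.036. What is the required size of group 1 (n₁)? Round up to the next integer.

n₁ = 38

n₁ = (z_{α/2} + z_β)² · (σ₁² + σ₂²/r) / δ²
   = (1.960 + 1.036)² · (2.8² + 2.2²/3) / 1.5²
   = 8.9760 · (7.84 + 1.6133) / 2.25
   = 8.9760 · 9.4533 / 2.25
   = 37.71
Round up → n₁ = 38; n₂ = r·n₁ = 3 × 38 = 114.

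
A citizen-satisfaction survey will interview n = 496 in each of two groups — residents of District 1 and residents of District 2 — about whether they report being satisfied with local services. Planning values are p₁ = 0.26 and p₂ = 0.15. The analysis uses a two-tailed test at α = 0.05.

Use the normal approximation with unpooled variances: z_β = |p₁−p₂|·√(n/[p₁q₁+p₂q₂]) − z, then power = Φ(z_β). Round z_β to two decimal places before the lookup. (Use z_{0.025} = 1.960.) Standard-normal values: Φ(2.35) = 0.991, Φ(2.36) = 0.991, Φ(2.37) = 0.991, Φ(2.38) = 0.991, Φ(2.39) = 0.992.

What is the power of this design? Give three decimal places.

z_β = |p₁−p₂|·√(n/[p₁q₁+p₂q₂]) − z_{α/2}
    = 0.11 · √(496/0.3199) − 1.960
    = 0.11 · 39.3762 − 1.960
    = 4.3314 − 1.960 = 2.3714 → 2.37
Power = Φ(2.37) = 0.991.

Power ≈ 0.991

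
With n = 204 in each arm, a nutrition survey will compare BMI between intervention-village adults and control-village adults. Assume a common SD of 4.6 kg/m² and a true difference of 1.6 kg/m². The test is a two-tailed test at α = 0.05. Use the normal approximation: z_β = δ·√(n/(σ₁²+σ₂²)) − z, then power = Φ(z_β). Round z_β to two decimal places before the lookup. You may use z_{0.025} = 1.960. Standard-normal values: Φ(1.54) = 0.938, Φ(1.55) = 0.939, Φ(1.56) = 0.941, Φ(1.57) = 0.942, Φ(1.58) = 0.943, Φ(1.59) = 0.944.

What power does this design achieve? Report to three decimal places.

z_β = δ·√(n/(σ₁²+σ₂²)) − z_{α/2}
    = 1.6 · √(204/42.32) − 1.960
    = 1.6 · 2.19554 − 1.960
    = 3.5129 − 1.960 = 1.5529 → 1.55
Power = Φ(1.55) = 0.939.

Power ≈ 0.939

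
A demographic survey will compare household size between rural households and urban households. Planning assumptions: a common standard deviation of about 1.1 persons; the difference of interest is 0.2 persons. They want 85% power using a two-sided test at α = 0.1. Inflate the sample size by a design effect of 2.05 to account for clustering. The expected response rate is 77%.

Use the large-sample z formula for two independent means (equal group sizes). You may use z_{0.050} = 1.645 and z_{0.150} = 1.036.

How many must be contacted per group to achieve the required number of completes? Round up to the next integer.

n = 1158 per group

n = (z_{α/2} + z_β)² · (σ₁² + σ₂²) / δ²
  = (1.645 + 1.036)² · (2·1.1² = 2.42) / 0.2²
  = 7.1878 · 2.42 / 0.04
  = 434.86
Design effect: 2.05 × 434.86 = 891.46.
Adjust for 77% response: 891.46 / 0.77 = 1157.74.
Round up → n = 1158 per group.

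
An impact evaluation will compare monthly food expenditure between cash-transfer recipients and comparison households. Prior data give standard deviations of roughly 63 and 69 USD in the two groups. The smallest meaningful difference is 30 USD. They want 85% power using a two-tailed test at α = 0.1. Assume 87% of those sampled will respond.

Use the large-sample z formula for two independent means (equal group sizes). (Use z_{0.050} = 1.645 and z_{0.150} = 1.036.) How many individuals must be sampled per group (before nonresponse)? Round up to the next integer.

n = 81 per group

n = (z_{α/2} + z_β)² · (σ₁² + σ₂²) / δ²
  = (1.645 + 1.036)² · (63² + 69² = 8730) / 30²
  = 7.1878 · 8730 / 900
  = 69.72
Adjust for 87% response: 69.72 / 0.87 = 80.14.
Round up → n = 81 per group.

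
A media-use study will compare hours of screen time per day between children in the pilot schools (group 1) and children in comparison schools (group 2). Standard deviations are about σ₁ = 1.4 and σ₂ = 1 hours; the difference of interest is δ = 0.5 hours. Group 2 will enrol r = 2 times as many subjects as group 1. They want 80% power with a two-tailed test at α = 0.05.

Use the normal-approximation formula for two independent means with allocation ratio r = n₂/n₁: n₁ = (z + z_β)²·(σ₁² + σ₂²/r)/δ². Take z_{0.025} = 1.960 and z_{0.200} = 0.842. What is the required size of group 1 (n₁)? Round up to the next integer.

n₁ = (z_{α/2} + z_β)² · (σ₁² + σ₂²/r) / δ²
   = (1.960 + 0.842)² · (1.4² + 1²/2) / 0.5²
   = 7.8512 · (1.96 + 0.5) / 0.25
   = 7.8512 · 2.46 / 0.25
   = 77.26
Round up → n₁ = 78; n₂ = r·n₁ = 2 × 78 = 156.

n₁ = 78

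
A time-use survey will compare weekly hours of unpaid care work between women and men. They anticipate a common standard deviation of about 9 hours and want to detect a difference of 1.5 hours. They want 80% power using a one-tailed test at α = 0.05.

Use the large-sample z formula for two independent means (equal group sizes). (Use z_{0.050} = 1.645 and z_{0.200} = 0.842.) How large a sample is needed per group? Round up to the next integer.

n = 446 per group

n = (z_α + z_β)² · (σ₁² + σ₂²) / δ²
  = (1.645 + 0.842)² · (2·9² = 162) / 1.5²
  = 6.1852 · 162 / 2.25
  = 445.33
Round up → n = 446 per group.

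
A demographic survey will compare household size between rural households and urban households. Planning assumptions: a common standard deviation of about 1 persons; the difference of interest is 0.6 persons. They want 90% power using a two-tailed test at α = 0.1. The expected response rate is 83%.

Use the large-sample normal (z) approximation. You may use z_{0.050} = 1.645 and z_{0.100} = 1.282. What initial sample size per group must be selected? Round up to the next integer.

n = (z_{α/2} + z_β)² · (σ₁² + σ₂²) / δ²
  = (1.645 + 1.282)² · (2·1² = 2) / 0.6²
  = 8.5673 · 2 / 0.36
  = 47.60
Adjust for 83% response: 47.60 / 0.83 = 57.34.
Round up → n = 58 per group.

n = 58 per group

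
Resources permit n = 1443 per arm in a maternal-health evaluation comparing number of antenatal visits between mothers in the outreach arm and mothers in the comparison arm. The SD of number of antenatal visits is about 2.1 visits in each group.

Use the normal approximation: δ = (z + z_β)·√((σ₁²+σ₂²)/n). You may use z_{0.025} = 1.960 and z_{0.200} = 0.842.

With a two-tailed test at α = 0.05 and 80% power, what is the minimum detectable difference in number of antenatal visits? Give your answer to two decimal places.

Minimum detectable difference ≈ 0.22 visits

δ = (z_{α/2} + z_β) · √((σ₁²+σ₂²)/n)
  = (1.960 + 0.842) · √(8.82/1443)
  = 2.802 · √0.00611
  = 2.802 · 0.0782
  = 0.2191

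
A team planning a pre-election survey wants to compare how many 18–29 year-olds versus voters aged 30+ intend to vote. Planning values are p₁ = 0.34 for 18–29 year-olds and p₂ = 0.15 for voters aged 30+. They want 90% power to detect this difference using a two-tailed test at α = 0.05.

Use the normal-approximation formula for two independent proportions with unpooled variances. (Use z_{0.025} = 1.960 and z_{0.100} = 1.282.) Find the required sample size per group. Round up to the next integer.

n = (z_{α/2} + z_β)² · [p₁(1−p₁) + p₂(1−p₂)] / (p₁ − p₂)²
  = (1.960 + 1.282)² · (0.34·0.66 + 0.15·0.85) / (0.19)²
  = (3.242)² · (0.2244 + 0.1275) / 0.0361
  = 10.5106 · 0.3519 / 0.0361
  = 102.46
Round up → n = 103 per group.

n = 103 per group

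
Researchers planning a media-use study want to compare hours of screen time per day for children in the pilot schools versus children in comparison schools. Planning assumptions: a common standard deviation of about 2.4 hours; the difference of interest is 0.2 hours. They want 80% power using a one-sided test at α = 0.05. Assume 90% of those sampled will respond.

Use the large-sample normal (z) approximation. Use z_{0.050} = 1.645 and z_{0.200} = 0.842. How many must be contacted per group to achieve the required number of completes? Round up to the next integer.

n = (z_α + z_β)² · (σ₁² + σ₂²) / δ²
  = (1.645 + 0.842)² · (2·2.4² = 11.52) / 0.2²
  = 6.1852 · 11.52 / 0.04
  = 1781.33
Adjust for 90% response: 1781.33 / 0.90 = 1979.25.
Round up → n = 1980 per group.

n = 1980 per group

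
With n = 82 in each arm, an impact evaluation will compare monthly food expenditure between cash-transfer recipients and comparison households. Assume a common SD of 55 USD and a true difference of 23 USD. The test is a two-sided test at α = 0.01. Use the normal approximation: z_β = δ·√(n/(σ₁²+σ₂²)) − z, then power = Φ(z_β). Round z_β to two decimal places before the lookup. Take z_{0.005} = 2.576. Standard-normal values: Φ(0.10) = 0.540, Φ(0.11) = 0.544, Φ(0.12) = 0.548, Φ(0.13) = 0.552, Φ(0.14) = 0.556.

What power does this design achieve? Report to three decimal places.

z_β = δ·√(n/(σ₁²+σ₂²)) − z_{α/2}
    = 23 · √(82/6050) − 2.576
    = 23 · 0.11642 − 2.576
    = 2.6777 − 2.576 = 0.1017 → 0.10
Power = Φ(0.10) = 0.540.

Power ≈ 0.540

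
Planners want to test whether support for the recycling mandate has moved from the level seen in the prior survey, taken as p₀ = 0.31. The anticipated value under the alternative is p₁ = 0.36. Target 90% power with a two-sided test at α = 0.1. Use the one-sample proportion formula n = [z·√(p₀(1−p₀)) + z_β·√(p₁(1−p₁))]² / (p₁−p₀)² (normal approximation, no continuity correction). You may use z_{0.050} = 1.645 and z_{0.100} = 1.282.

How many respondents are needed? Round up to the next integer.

n = 758

n = [z_{α/2}·√(p₀q₀) + z_β·√(p₁q₁)]² / (p₁ − p₀)²
  = [1.645·√(0.31·0.69) + 1.282·√(0.36·0.64)]² / (0.05)²
  = [1.645·0.4625 + 1.282·0.4800]² / 0.0025
  = [1.3762]² / 0.0025
  = 757.53
Round up → n = 758.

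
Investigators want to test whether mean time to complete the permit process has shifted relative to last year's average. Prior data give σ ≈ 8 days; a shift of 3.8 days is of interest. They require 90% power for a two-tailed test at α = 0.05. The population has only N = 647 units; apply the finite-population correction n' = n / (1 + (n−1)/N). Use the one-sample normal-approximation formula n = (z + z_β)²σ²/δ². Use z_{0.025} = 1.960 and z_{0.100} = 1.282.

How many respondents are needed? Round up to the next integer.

n = (z_{α/2} + z_β)² · σ² / δ²
  = (1.960 + 1.282)² · 8² / 3.8²
  = 10.5106 · 64 / 14.44
  = 46.58
Finite-population correction (N = 647): 46.58 / (1 + (46.58 − 1)/647) = 43.52.
Round up → n = 44.

n = 44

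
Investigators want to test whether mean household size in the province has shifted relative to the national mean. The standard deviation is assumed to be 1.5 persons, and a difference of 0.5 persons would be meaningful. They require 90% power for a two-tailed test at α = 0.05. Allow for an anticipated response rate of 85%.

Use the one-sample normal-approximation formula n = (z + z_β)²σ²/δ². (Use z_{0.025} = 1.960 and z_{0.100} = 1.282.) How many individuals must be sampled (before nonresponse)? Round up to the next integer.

n = 112

n = (z_{α/2} + z_β)² · σ² / δ²
  = (1.960 + 1.282)² · 1.5² / 0.5²
  = 10.5106 · 2.25 / 0.25
  = 94.60
Adjust for 85% response: 94.60 / 0.85 = 111.29.
Round up → n = 112.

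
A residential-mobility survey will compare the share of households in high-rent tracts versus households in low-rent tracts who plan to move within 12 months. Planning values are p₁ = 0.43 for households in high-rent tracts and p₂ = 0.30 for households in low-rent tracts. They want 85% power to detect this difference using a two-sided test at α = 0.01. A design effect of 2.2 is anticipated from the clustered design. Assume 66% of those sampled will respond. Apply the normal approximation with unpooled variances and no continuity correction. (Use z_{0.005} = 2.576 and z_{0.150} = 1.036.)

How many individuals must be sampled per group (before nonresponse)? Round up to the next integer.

n = (z_{α/2} + z_β)² · [p₁(1−p₁) + p₂(1−p₂)] / (p₁ − p₂)²
  = (2.576 + 1.036)² · (0.43·0.57 + 0.30·0.70) / (0.13)²
  = (3.612)² · (0.2451 + 0.2100) / 0.0169
  = 13.0465 · 0.4551 / 0.0169
  = 351.33
Design effect: 2.2 × 351.33 = 772.93.
Adjust for 66% response: 772.93 / 0.66 = 1171.10.
Round up → n = 1172 per group.

n = 1172 per group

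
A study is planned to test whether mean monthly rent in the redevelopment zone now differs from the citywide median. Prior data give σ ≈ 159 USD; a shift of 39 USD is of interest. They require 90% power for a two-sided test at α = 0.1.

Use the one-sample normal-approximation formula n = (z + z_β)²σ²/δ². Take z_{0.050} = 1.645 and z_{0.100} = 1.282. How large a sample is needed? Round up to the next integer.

n = 143

n = (z_{α/2} + z_β)² · σ² / δ²
  = (1.645 + 1.282)² · 159² / 39²
  = 8.5673 · 25281 / 1521
  = 142.40
Round up → n = 143.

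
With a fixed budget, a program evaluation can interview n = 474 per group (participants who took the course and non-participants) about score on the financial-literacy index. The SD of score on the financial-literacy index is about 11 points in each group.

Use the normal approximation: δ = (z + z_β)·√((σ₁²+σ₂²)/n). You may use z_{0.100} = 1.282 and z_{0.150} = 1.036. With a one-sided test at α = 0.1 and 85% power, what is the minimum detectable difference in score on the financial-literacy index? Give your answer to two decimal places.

δ = (z_α + z_β) · √((σ₁²+σ₂²)/n)
  = (1.282 + 1.036) · √(242/474)
  = 2.318 · √0.51055
  = 2.318 · 0.7145
  = 1.6563

Minimum detectable difference ≈ 1.66 points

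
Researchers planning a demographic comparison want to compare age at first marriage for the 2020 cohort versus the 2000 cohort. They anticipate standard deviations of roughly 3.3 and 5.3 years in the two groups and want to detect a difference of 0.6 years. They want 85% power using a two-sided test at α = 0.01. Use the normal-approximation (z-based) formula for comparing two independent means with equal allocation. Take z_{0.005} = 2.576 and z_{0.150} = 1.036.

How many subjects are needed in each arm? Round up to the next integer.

n = 1413 per group

n = (z_{α/2} + z_β)² · (σ₁² + σ₂²) / δ²
  = (2.576 + 1.036)² · (3.3² + 5.3² = 38.98) / 0.6²
  = 13.0465 · 38.98 / 0.36
  = 1412.65
Round up → n = 1413 per group.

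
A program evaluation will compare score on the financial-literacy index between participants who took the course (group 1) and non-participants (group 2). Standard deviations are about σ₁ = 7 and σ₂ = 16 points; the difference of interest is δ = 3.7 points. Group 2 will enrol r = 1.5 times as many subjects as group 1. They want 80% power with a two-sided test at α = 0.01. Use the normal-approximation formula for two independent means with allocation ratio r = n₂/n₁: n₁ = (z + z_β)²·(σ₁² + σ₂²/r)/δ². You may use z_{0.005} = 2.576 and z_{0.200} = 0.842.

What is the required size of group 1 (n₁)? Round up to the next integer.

n₁ = 188

n₁ = (z_{α/2} + z_β)² · (σ₁² + σ₂²/r) / δ²
   = (2.576 + 0.842)² · (7² + 16²/1.5) / 3.7²
   = 11.6827 · (49 + 170.6667) / 13.69
   = 11.6827 · 219.6667 / 13.69
   = 187.46
Round up → n₁ = 188; n₂ = r·n₁ = 1.5 × 188 = 282.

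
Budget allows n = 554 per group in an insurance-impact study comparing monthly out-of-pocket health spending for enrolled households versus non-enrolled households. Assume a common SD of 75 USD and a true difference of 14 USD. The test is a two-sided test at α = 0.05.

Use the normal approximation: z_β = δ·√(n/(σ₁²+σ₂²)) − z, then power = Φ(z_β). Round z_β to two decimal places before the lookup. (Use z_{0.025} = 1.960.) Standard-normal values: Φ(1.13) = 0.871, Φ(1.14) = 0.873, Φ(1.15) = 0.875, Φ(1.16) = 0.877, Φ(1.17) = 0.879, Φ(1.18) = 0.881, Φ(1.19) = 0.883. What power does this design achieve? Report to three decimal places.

z_β = δ·√(n/(σ₁²+σ₂²)) − z_{α/2}
    = 14 · √(554/11250) − 1.960
    = 14 · 0.22191 − 1.960
    = 3.1068 − 1.960 = 1.1468 → 1.15
Power = Φ(1.15) = 0.875.

Power ≈ 0.875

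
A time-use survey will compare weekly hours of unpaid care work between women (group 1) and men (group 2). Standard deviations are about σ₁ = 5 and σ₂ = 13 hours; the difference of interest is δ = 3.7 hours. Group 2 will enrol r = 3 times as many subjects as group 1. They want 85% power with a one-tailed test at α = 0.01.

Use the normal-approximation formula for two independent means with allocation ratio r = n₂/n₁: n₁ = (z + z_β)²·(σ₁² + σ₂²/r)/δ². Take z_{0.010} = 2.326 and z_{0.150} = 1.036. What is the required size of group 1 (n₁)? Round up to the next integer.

n₁ = 68

n₁ = (z_α + z_β)² · (σ₁² + σ₂²/r) / δ²
   = (2.326 + 1.036)² · (5² + 13²/3) / 3.7²
   = 11.3030 · (25 + 56.3333) / 13.69
   = 11.3030 · 81.3333 / 13.69
   = 67.15
Round up → n₁ = 68; n₂ = r·n₁ = 3 × 68 = 204.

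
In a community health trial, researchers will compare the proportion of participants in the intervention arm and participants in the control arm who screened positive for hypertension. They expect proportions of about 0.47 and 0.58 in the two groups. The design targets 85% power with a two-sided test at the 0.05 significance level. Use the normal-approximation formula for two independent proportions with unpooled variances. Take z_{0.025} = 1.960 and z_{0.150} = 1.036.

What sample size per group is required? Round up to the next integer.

n = 366 per group

n = (z_{α/2} + z_β)² · [p₁(1−p₁) + p₂(1−p₂)] / (p₁ − p₂)²
  = (1.960 + 1.036)² · (0.47·0.53 + 0.58·0.42) / (-0.11)²
  = (2.996)² · (0.2491 + 0.2436) / 0.0121
  = 8.9760 · 0.4927 / 0.0121
  = 365.49
Round up → n = 366 per group.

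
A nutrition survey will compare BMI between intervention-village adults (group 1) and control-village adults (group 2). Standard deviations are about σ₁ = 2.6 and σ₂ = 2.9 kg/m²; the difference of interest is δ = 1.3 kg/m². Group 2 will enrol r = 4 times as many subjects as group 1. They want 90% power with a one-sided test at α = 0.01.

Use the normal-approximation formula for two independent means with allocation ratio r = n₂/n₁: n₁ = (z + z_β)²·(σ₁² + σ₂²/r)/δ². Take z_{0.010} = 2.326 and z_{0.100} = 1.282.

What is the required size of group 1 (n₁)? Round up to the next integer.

n₁ = 69

n₁ = (z_α + z_β)² · (σ₁² + σ₂²/r) / δ²
   = (2.326 + 1.282)² · (2.6² + 2.9²/4) / 1.3²
   = 13.0177 · (6.76 + 2.1025) / 1.69
   = 13.0177 · 8.8625 / 1.69
   = 68.27
Round up → n₁ = 69; n₂ = r·n₁ = 4 × 69 = 276.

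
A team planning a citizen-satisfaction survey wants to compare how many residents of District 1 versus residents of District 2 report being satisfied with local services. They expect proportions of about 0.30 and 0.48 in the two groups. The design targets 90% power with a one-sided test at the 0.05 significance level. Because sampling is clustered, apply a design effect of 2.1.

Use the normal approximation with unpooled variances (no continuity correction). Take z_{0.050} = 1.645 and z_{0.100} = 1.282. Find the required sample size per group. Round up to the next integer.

n = (z_α + z_β)² · [p₁(1−p₁) + p₂(1−p₂)] / (p₁ − p₂)²
  = (1.645 + 1.282)² · (0.30·0.70 + 0.48·0.52) / (-0.18)²
  = (2.927)² · (0.2100 + 0.2496) / 0.0324
  = 8.5673 · 0.4596 / 0.0324
  = 121.53
Design effect: 2.1 × 121.53 = 255.21.
Round up → n = 256 per group.

n = 256 per group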